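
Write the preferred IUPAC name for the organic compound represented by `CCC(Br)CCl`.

The longest continuous carbon chain has 4 atoms, so the parent hydride is butane.
The numbering direction is chosen so that the substituent locant set {1,2} is lower than {3,4} at the first point of difference.
This places a bromo group at C-2; a chloro group at C-1.
Prefixes are listed alphabetically: bromo, chloro.
Assembling the pieces gives 2-bromo-1-chlorobutane.

2-bromo-1-chlorobutane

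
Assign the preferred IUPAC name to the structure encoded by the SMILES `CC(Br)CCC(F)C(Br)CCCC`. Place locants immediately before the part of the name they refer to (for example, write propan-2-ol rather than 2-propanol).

The longest carbon chain is 10 atoms: the parent is decane.
Choose the numbering such that the substituent locant set {2,5,6} is lower than {5,6,9} at the first point of difference.
That gives bromo groups at C-2 and C-6; a fluoro group at C-5.
Substituent prefixes are cited in alphabetical order (multiplying prefixes like di-/tri- are ignored for ordering).
Putting it together: 2,6-dibromo-5-fluorodecane.

2,6-dibromo-5-fluorodecane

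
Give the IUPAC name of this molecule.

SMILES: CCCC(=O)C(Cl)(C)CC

3-chloro-3-methylheptan-4-one

The longest chain bearing the carbonyl is 7 carbons long (heptane).
The principal characteristic group is a ketone (C=O on an internal carbon), named with the suffix -one.
Number the chain so that the substituent locant set {3,3} is lower than {5,5} at the first point of difference.
With this numbering: the carbonyl at C-4; a chloro group at C-3; a methyl group at C-3.
Substituent prefixes are cited in alphabetical order (multiplying prefixes like di-/tri- are ignored for ordering).
Assembling the pieces gives 3-chloro-3-methylheptan-4-one.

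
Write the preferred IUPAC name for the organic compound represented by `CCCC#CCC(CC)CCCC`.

7-ethylundec-4-yne

The longest chain bearing the multiple bond is 11 carbons long (undecane).
A C≡C triple bond in the chain gives the infix -yne-.
Choose the numbering such that numbering from this end puts the triple bond at C-4 rather than C-7.
That gives the triple bond between C-4 and C-5; an ethyl group at C-7.
Assembling the pieces gives 7-ethylundec-4-yne.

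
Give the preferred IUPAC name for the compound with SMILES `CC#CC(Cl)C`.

4-chloropent-2-yne

Counting along the main chain through the multiple bond gives 5 carbons: the parent is pentane.
The chain contains a C≡C triple bond, so the unsaturation ending is -yne.
Number the chain so that numbering from this end puts the triple bond at C-2 rather than C-3.
With this numbering: the triple bond between C-2 and C-3; a chloro group at C-4.
Putting it together: 4-chloropent-2-yne.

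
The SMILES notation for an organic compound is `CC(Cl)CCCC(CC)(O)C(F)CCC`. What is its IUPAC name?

Counting along the main chain through the –OH group gives 10 carbons: the parent is decane.
The principal characteristic group is an alcohol (–OH), named with the suffix -ol.
The numbering direction is chosen so that numbering from this end puts the hydroxyl group at C-5 rather than C-6.
That gives the hydroxyl at C-5; a chloro group at C-9; an ethyl group at C-5; a fluoro group at C-4.
Prefixes are listed alphabetically: chloro, ethyl, fluoro.
The name is 9-chloro-5-ethyl-4-fluorodecan-5-ol.

9-chloro-5-ethyl-4-fluorodecan-5-ol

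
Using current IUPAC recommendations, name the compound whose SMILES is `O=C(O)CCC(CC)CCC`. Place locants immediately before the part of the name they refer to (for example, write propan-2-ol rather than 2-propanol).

4-ethylheptanoic acid

The longest carbon chain that includes the –COOH group has 7 carbons, so the parent hydride is heptane.
The highest-priority functional group is a carboxylic acid (terminal –COOH), so the name ends in -oic acid.
Choose the numbering such that the carboxylic acid carbon is C-1 by definition.
This places an ethyl group at C-4.
Assembling the pieces gives 4-ethylheptanoic acid.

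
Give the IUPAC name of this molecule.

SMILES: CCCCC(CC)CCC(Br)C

The parent chain contains 9 carbons (nonane).
Number the chain so that the substituent locant set {2,5} is lower than {5,8} at the first point of difference.
That gives a bromo group at C-2; an ethyl group at C-5.
The substituents are ordered alphabetically, ignoring any di-/tri- multipliers.
Putting it together: 2-bromo-5-ethylnonane.

2-bromo-5-ethylnonane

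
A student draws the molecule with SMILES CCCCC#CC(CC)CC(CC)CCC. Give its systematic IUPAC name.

7,9-diethyldodec-5-yne

The longest chain bearing the multiple bond is 12 carbons long (dodecane).
There is one C≡C triple bond, indicated by the ending -yne.
The numbering direction is chosen so that numbering from this end puts the triple bond at C-5 rather than C-7.
That gives the triple bond between C-5 and C-6; ethyl groups at C-7 and C-9.
Assembling the pieces gives 7,9-diethyldodec-5-yne.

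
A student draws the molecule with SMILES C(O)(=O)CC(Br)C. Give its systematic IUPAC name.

The longest chain bearing the –COOH group is 4 carbons long (butane).
The highest-priority functional group is a carboxylic acid (terminal –COOH), so the name ends in -oic acid.
Number the chain so that the carboxylic acid carbon is C-1 by definition.
This places a bromo group at C-3.
The name is 3-bromobutanoic acid.

3-bromobutanoic acid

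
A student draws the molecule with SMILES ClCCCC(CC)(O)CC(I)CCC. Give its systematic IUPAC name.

1-chloro-4-ethyl-6-iodononan-4-ol

Counting along the main chain through the –OH group gives 9 carbons: the parent is nonane.
The principal characteristic group is an alcohol (–OH), named with the suffix -ol.
Number the chain so that numbering from this end puts the hydroxyl group at C-4 rather than C-6.
With this numbering: the hydroxyl at C-4; a chloro group at C-1; an ethyl group at C-4; an iodo group at C-6.
Substituent prefixes are cited in alphabetical order (multiplying prefixes like di-/tri- are ignored for ordering).
Putting it together: 1-chloro-4-ethyl-6-iodononan-4-ol.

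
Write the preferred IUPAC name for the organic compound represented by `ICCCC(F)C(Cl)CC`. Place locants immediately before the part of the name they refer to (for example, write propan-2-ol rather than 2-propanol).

The longest continuous carbon chain has 7 atoms, so the parent hydride is heptane.
The numbering direction is chosen so that the substituent locant set {1,4,5} is lower than {3,4,7} at the first point of difference.
That gives a chloro group at C-5; a fluoro group at C-4; an iodo group at C-1.
Prefixes are listed alphabetically: chloro, fluoro, iodo.
Putting it together: 5-chloro-4-fluoro-1-iodoheptane.

5-chloro-4-fluoro-1-iodoheptane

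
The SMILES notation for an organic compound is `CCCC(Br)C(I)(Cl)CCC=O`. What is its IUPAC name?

Counting along the main chain through the –CHO group gives 8 carbons: the parent is octane.
The highest-priority functional group is an aldehyde (terminal –CHO), so the name ends in -al.
Number the chain so that the aldehyde carbon is C-1 by definition.
With this numbering: a bromo group at C-5; a chloro group at C-4; an iodo group at C-4.
Prefixes are listed alphabetically: bromo, chloro, iodo.
Putting it together: 5-bromo-4-chloro-4-iodooctanal.

5-bromo-4-chloro-4-iodooctanal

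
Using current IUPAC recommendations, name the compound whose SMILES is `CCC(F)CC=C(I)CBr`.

The longest chain bearing the multiple bond is 7 carbons long (heptane).
There is one C=C double bond, indicated by the ending -ene.
Number the chain so that numbering from this end puts the double bond at C-2 rather than C-5.
This places the double bond between C-2 and C-3; a bromo group at C-1; a fluoro group at C-5; an iodo group at C-2.
The substituents are ordered alphabetically, ignoring any di-/tri- multipliers.
Putting it together: 1-bromo-5-fluoro-2-iodohept-2-ene.

1-bromo-5-fluoro-2-iodohept-2-ene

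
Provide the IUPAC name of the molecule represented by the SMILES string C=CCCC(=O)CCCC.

non-1-en-5-one

Counting along the main chain through the carbonyl and the multiple bond gives 9 carbons: the parent is nonane.
A ketone (C=O on an internal carbon) is the principal characteristic group, giving the suffix -one.
There is one C=C double bond, indicated by the ending -ene.
The numbering direction is chosen so that numbering from this end puts the double bond at C-1 rather than C-8.
This places the carbonyl at C-5; the double bond between C-1 and C-2.
The name is non-1-en-5-one.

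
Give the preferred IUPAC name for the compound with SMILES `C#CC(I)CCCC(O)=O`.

5-iodohept-6-ynoic acid

Counting along the main chain through the –COOH group and the multiple bond gives 7 carbons: the parent is heptane.
The principal characteristic group is a carboxylic acid (terminal –COOH), named with the suffix -oic acid.
A C≡C triple bond in the chain gives the infix -yne-.
The numbering direction is chosen so that the carboxylic acid carbon is C-1 by definition.
With this numbering: the triple bond between C-6 and C-7; an iodo group at C-5.
Assembling the pieces gives 5-iodohept-6-ynoic acid.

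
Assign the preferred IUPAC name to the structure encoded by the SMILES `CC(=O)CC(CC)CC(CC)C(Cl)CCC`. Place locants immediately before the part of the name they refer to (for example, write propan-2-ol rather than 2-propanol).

The longest chain bearing the carbonyl is 10 carbons long (decane).
A ketone (C=O on an internal carbon) is the principal characteristic group, giving the suffix -one.
Number the chain so that numbering from this end puts the carbonyl group at C-2 rather than C-9.
With this numbering: the carbonyl at C-2; a chloro group at C-7; ethyl groups at C-4 and C-6.
Substituent prefixes are cited in alphabetical order (multiplying prefixes like di-/tri- are ignored for ordering).
The name is 7-chloro-4,6-diethyldecan-2-one.

7-chloro-4,6-diethyldecan-2-one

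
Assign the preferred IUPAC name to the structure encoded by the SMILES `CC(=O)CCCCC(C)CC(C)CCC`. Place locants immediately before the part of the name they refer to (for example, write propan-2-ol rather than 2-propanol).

The longest chain bearing the carbonyl is 12 carbons long (dodecane).
The principal characteristic group is a ketone (C=O on an internal carbon), named with the suffix -one.
Choose the numbering such that numbering from this end puts the carbonyl group at C-2 rather than C-11.
With this numbering: the carbonyl at C-2; methyl groups at C-7 and C-9.
Assembling the pieces gives 7,9-dimethyldodecan-2-one.

7,9-dimethyldodecan-2-one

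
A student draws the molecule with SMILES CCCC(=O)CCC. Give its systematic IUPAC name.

heptan-4-one

The longest chain bearing the carbonyl is 7 carbons long (heptane).
The highest-priority functional group is a ketone (C=O on an internal carbon), so the name ends in -one.
Numbering from either end gives identical locants here.
This places the carbonyl at C-4.
The name is heptan-4-one.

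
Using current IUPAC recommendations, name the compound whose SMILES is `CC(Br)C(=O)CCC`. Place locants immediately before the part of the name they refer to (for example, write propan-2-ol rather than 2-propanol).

2-bromohexan-3-one

The longest chain bearing the carbonyl is 6 carbons long (hexane).
The principal characteristic group is a ketone (C=O on an internal carbon), named with the suffix -one.
The numbering direction is chosen so that numbering from this end puts the carbonyl group at C-3 rather than C-4.
With this numbering: the carbonyl at C-3; a bromo group at C-2.
Putting it together: 2-bromohexan-3-one.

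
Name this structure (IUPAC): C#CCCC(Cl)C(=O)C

The longest carbon chain that includes the carbonyl and the multiple bond has 7 carbons, so the parent hydride is heptane.
The principal characteristic group is a ketone (C=O on an internal carbon), named with the suffix -one.
A C≡C triple bond in the chain gives the infix -yne-.
Number the chain so that numbering from this end puts the carbonyl group at C-2 rather than C-6.
This places the carbonyl at C-2; the triple bond between C-6 and C-7; a chloro group at C-3.
Putting it together: 3-chlorohept-6-yn-2-one.

3-chlorohept-6-yn-2-one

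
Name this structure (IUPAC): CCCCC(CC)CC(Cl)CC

3-chloro-5-ethylnonane

The longest continuous carbon chain has 9 atoms, so the parent hydride is nonane.
Choose the numbering such that the substituent locant set {3,5} is lower than {5,7} at the first point of difference.
This places a chloro group at C-3; an ethyl group at C-5.
The substituents are ordered alphabetically, ignoring any di-/tri- multipliers.
The name is 3-chloro-5-ethylnonane.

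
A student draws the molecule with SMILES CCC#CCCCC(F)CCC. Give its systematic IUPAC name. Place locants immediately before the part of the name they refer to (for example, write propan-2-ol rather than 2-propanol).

8-fluoroundec-3-yne

Counting along the main chain through the multiple bond gives 11 carbons: the parent is undecane.
There is one C≡C triple bond, indicated by the ending -yne.
Number the chain so that numbering from this end puts the triple bond at C-3 rather than C-8.
That gives the triple bond between C-3 and C-4; a fluoro group at C-8.
Putting it together: 8-fluoroundec-3-yne.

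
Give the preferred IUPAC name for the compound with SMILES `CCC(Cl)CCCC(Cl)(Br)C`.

2-bromo-2,6-dichlorooctane

The longest carbon chain is 8 atoms: the parent is octane.
The numbering direction is chosen so that the substituent locant set {2,2,6} is lower than {3,7,7} at the first point of difference.
With this numbering: a bromo group at C-2; chloro groups at C-2 and C-6.
Substituent prefixes are cited in alphabetical order (multiplying prefixes like di-/tri- are ignored for ordering).
Putting it together: 2-bromo-2,6-dichlorooctane.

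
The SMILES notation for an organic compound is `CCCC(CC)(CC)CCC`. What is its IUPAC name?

The parent chain contains 7 carbons (heptane).
Numbering from either end gives identical locants here.
This places two ethyl groups at C-4.
Putting it together: 4,4-diethylheptane.

4,4-diethylheptane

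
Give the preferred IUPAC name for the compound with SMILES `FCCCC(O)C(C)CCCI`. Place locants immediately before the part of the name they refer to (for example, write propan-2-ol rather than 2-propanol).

The longest chain bearing the –OH group is 8 carbons long (octane).
An alcohol (–OH) is the principal characteristic group, giving the suffix -ol.
The numbering direction is chosen so that numbering from this end puts the hydroxyl group at C-4 rather than C-5.
This places the hydroxyl at C-4; a fluoro group at C-1; an iodo group at C-8; a methyl group at C-5.
Prefixes are listed alphabetically: fluoro, iodo, methyl.
The name is 1-fluoro-8-iodo-5-methyloctan-4-ol.

1-fluoro-8-iodo-5-methyloctan-4-ol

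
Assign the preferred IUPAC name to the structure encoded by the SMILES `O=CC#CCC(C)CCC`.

The longest chain bearing the –CHO group and the multiple bond is 8 carbons long (octane).
The highest-priority functional group is an aldehyde (terminal –CHO), so the name ends in -al.
There is one C≡C triple bond, indicated by the ending -yne.
The numbering direction is chosen so that the aldehyde carbon is C-1 by definition.
That gives the triple bond between C-2 and C-3; a methyl group at C-5.
The name is 5-methyloct-2-ynal.

5-methyloct-2-ynal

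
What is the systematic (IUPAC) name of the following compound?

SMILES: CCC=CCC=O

hex-3-enal

Counting along the main chain through the –CHO group and the multiple bond gives 6 carbons: the parent is hexane.
The highest-priority functional group is an aldehyde (terminal –CHO), so the name ends in -al.
There is one C=C double bond, indicated by the ending -ene.
The numbering direction is chosen so that the aldehyde carbon is C-1 by definition.
That gives the double bond between C-3 and C-4.
Putting it together: hex-3-enal.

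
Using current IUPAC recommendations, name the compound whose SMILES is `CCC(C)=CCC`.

The longest carbon chain that includes the multiple bond has 6 carbons, so the parent hydride is hexane.
The chain contains a C=C double bond, so the unsaturation ending is -ene.
The numbering direction is chosen so that the substituent locant set {3} is lower than {4} at the first point of difference.
This places the double bond between C-3 and C-4; a methyl group at C-3.
The name is 3-methylhex-3-ene.

3-methylhex-3-ene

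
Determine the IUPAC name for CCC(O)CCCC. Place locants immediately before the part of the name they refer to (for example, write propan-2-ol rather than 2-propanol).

heptan-3-ol

The longest chain bearing the –OH group is 7 carbons long (heptane).
The highest-priority functional group is an alcohol (–OH), so the name ends in -ol.
Choose the numbering such that numbering from this end puts the hydroxyl group at C-3 rather than C-5.
With this numbering: the hydroxyl at C-3.
Putting it together: heptan-3-ol.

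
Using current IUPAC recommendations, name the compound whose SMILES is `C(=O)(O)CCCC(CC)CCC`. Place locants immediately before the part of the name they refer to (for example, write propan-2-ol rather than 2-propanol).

5-ethyloctanoic acid

The longest carbon chain that includes the –COOH group has 8 carbons, so the parent hydride is octane.
The highest-priority functional group is a carboxylic acid (terminal –COOH), so the name ends in -oic acid.
Choose the numbering such that the carboxylic acid carbon is C-1 by definition.
That gives an ethyl group at C-5.
Putting it together: 5-ethyloctanoic acid.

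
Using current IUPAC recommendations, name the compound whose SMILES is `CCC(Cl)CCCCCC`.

The parent chain contains 9 carbons (nonane).
Choose the numbering such that the substituent locant set {3} is lower than {7} at the first point of difference.
With this numbering: a chloro group at C-3.
The name is 3-chlorononane.

3-chlorononane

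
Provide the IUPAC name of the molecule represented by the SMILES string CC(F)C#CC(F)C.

2,5-difluorohex-3-yne

The longest chain bearing the multiple bond is 6 carbons long (hexane).
A C≡C triple bond in the chain gives the infix -yne-.
Both numbering directions give the same locant set; either may be used.
That gives the triple bond between C-3 and C-4; fluoro groups at C-2 and C-5.
The name is 2,5-difluorohex-3-yne.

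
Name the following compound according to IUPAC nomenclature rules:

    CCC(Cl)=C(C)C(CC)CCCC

The longest chain bearing the multiple bond is 9 carbons long (nonane).
The chain contains a C=C double bond, so the unsaturation ending is -ene.
Number the chain so that numbering from this end puts the double bond at C-3 rather than C-6.
That gives the double bond between C-3 and C-4; a chloro group at C-3; an ethyl group at C-5; a methyl group at C-4.
Prefixes are listed alphabetically: chloro, ethyl, methyl.
The name is 3-chloro-5-ethyl-4-methylnon-3-ene.

3-chloro-5-ethyl-4-methylnon-3-ene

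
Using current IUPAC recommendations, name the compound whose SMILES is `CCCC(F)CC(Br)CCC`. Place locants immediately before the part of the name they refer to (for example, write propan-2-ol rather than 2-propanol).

4-bromo-6-fluorononane

The parent chain contains 9 carbons (nonane).
Choose the numbering such that the locant sets are identical either way, so the alphabetically earlier bromo substituent takes the lower locant (4 rather than 6).
With this numbering: a bromo group at C-4; a fluoro group at C-6.
Substituent prefixes are cited in alphabetical order (multiplying prefixes like di-/tri- are ignored for ordering).
The name is 4-bromo-6-fluorononane.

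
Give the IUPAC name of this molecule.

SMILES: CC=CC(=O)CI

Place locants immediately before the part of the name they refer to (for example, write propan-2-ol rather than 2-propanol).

1-iodopent-3-en-2-one

The longest carbon chain that includes the carbonyl and the multiple bond has 5 carbons, so the parent hydride is pentane.
The highest-priority functional group is a ketone (C=O on an internal carbon), so the name ends in -one.
A C=C double bond in the chain gives the infix -ene-.
The numbering direction is chosen so that numbering from this end puts the carbonyl group at C-2 rather than C-4.
That gives the carbonyl at C-2; the double bond between C-3 and C-4; an iodo group at C-1.
Assembling the pieces gives 1-iodopent-3-en-2-one.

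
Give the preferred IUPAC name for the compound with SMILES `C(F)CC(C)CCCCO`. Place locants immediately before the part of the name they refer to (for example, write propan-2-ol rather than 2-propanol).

7-fluoro-5-methylheptan-1-ol

The longest carbon chain that includes the –OH group has 7 carbons, so the parent hydride is heptane.
The principal characteristic group is an alcohol (–OH), named with the suffix -ol.
Choose the numbering such that numbering from this end puts the hydroxyl group at C-1 rather than C-7.
That gives the hydroxyl at C-1; a fluoro group at C-7; a methyl group at C-5.
Substituent prefixes are cited in alphabetical order (multiplying prefixes like di-/tri- are ignored for ordering).
Putting it together: 7-fluoro-5-methylheptan-1-ol.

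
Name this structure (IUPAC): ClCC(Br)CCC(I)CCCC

The parent chain contains 9 carbons (nonane).
The numbering direction is chosen so that the substituent locant set {1,2,5} is lower than {5,8,9} at the first point of difference.
This places a bromo group at C-2; a chloro group at C-1; an iodo group at C-5.
Prefixes are listed alphabetically: bromo, chloro, iodo.
Putting it together: 2-bromo-1-chloro-5-iodononane.

2-bromo-1-chloro-5-iodononane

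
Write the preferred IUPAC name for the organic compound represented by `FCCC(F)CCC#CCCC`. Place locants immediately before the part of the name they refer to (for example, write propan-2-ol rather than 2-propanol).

8,10-difluorodec-4-yne

The longest chain bearing the multiple bond is 10 carbons long (decane).
The chain contains a C≡C triple bond, so the unsaturation ending is -yne.
Choose the numbering such that numbering from this end puts the triple bond at C-4 rather than C-6.
This places the triple bond between C-4 and C-5; fluoro groups at C-8 and C-10.
Putting it together: 8,10-difluorodec-4-yne.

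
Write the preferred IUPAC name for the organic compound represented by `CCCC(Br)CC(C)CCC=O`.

6-bromo-4-methylnonanal

Counting along the main chain through the –CHO group gives 9 carbons: the parent is nonane.
The principal characteristic group is an aldehyde (terminal –CHO), named with the suffix -al.
Number the chain so that the aldehyde carbon is C-1 by definition.
With this numbering: a bromo group at C-6; a methyl group at C-4.
The substituents are ordered alphabetically, ignoring any di-/tri- multipliers.
Assembling the pieces gives 6-bromo-4-methylnonanal.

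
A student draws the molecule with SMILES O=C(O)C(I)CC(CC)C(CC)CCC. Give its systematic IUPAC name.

4,5-diethyl-2-iodooctanoic acid

Counting along the main chain through the –COOH group gives 8 carbons: the parent is octane.
A carboxylic acid (terminal –COOH) is the principal characteristic group, giving the suffix -oic acid.
The numbering direction is chosen so that the carboxylic acid carbon is C-1 by definition.
That gives ethyl groups at C-4 and C-5; an iodo group at C-2.
Substituent prefixes are cited in alphabetical order (multiplying prefixes like di-/tri- are ignored for ordering).
Putting it together: 4,5-diethyl-2-iodooctanoic acid.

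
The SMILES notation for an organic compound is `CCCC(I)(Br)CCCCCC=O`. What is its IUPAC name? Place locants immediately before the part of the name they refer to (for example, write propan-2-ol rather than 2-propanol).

7-bromo-7-iododecanal

The longest carbon chain that includes the –CHO group has 10 carbons, so the parent hydride is decane.
The principal characteristic group is an aldehyde (terminal –CHO), named with the suffix -al.
The numbering direction is chosen so that the aldehyde carbon is C-1 by definition.
This places a bromo group at C-7; an iodo group at C-7.
The substituents are ordered alphabetically, ignoring any di-/tri- multipliers.
Assembling the pieces gives 7-bromo-7-iododecanal.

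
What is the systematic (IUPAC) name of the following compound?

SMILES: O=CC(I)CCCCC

2-iodoheptanal

The longest chain bearing the –CHO group is 7 carbons long (heptane).
An aldehyde (terminal –CHO) is the principal characteristic group, giving the suffix -al.
The numbering direction is chosen so that the aldehyde carbon is C-1 by definition.
With this numbering: an iodo group at C-2.
Putting it together: 2-iodoheptanal.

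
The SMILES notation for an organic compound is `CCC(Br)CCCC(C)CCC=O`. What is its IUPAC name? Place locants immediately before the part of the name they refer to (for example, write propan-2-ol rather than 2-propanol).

8-bromo-4-methyldecanal

The longest carbon chain that includes the –CHO group has 10 carbons, so the parent hydride is decane.
The highest-priority functional group is an aldehyde (terminal –CHO), so the name ends in -al.
The numbering direction is chosen so that the aldehyde carbon is C-1 by definition.
With this numbering: a bromo group at C-8; a methyl group at C-4.
Prefixes are listed alphabetically: bromo, methyl.
Putting it together: 8-bromo-4-methyldecanal.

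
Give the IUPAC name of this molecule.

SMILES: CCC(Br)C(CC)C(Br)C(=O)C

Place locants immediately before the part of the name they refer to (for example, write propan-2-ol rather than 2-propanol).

Counting along the main chain through the carbonyl gives 7 carbons: the parent is heptane.
The principal characteristic group is a ketone (C=O on an internal carbon), named with the suffix -one.
Number the chain so that numbering from this end puts the carbonyl group at C-2 rather than C-6.
With this numbering: the carbonyl at C-2; bromo groups at C-3 and C-5; an ethyl group at C-4.
Prefixes are listed alphabetically: bromo, ethyl.
The name is 3,5-dibromo-4-ethylheptan-2-one.

3,5-dibromo-4-ethylheptan-2-one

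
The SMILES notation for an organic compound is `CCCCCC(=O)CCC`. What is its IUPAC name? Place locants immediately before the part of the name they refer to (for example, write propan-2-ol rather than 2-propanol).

The longest chain bearing the carbonyl is 9 carbons long (nonane).
The highest-priority functional group is a ketone (C=O on an internal carbon), so the name ends in -one.
The numbering direction is chosen so that numbering from this end puts the carbonyl group at C-4 rather than C-6.
This places the carbonyl at C-4.
Putting it together: nonan-4-one.

nonan-4-one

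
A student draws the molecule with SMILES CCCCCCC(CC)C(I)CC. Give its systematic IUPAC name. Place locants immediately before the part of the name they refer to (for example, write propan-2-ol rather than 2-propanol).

4-ethyl-3-iododecane

The longest continuous carbon chain has 10 atoms, so the parent hydride is decane.
Number the chain so that the substituent locant set {3,4} is lower than {7,8} at the first point of difference.
That gives an ethyl group at C-4; an iodo group at C-3.
Substituent prefixes are cited in alphabetical order (multiplying prefixes like di-/tri- are ignored for ordering).
Putting it together: 4-ethyl-3-iododecane.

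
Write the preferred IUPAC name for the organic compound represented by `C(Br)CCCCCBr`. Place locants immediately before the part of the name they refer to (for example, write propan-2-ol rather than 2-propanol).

1,6-dibromohexane

The longest carbon chain is 6 atoms: the parent is hexane.
Both numbering directions give the same locant set; either may be used.
That gives bromo groups at C-1 and C-6.
The name is 1,6-dibromohexane.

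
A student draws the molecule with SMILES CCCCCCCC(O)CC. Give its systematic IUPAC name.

Counting along the main chain through the –OH group gives 10 carbons: the parent is decane.
The highest-priority functional group is an alcohol (–OH), so the name ends in -ol.
Number the chain so that numbering from this end puts the hydroxyl group at C-3 rather than C-8.
With this numbering: the hydroxyl at C-3.
Assembling the pieces gives decan-3-ol.

decan-3-ol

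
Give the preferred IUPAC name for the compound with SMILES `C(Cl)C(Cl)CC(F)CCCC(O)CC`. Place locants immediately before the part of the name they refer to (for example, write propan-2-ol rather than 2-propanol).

9,10-dichloro-7-fluorodecan-3-ol

The longest carbon chain that includes the –OH group has 10 carbons, so the parent hydride is decane.
An alcohol (–OH) is the principal characteristic group, giving the suffix -ol.
The numbering direction is chosen so that numbering from this end puts the hydroxyl group at C-3 rather than C-8.
That gives the hydroxyl at C-3; chloro groups at C-9 and C-10; a fluoro group at C-7.
Prefixes are listed alphabetically: chloro, fluoro.
The name is 9,10-dichloro-7-fluorodecan-3-ol.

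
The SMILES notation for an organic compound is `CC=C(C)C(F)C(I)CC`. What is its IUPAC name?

The longest chain bearing the multiple bond is 7 carbons long (heptane).
A C=C double bond in the chain gives the infix -ene-.
Number the chain so that numbering from this end puts the double bond at C-2 rather than C-5.
This places the double bond between C-2 and C-3; a fluoro group at C-4; an iodo group at C-5; a methyl group at C-3.
Substituent prefixes are cited in alphabetical order (multiplying prefixes like di-/tri- are ignored for ordering).
Assembling the pieces gives 4-fluoro-5-iodo-3-methylhept-2-ene.

4-fluoro-5-iodo-3-methylhept-2-ene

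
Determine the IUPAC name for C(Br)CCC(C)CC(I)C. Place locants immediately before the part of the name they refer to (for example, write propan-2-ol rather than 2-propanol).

The parent chain contains 7 carbons (heptane).
The numbering direction is chosen so that the substituent locant set {1,4,6} is lower than {2,4,7} at the first point of difference.
This places a bromo group at C-1; an iodo group at C-6; a methyl group at C-4.
Prefixes are listed alphabetically: bromo, iodo, methyl.
Assembling the pieces gives 1-bromo-6-iodo-4-methylheptane.

1-bromo-6-iodo-4-methylheptane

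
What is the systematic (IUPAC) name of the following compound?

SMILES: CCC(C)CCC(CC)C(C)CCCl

The longest carbon chain is 9 atoms: the parent is nonane.
Number the chain so that the substituent locant set {1,3,4,7} is lower than {3,6,7,9} at the first point of difference.
With this numbering: a chloro group at C-1; an ethyl group at C-4; methyl groups at C-3 and C-7.
Prefixes are listed alphabetically: chloro, ethyl, methyl.
Putting it together: 1-chloro-4-ethyl-3,7-dimethylnonane.

1-chloro-4-ethyl-3,7-dimethylnonane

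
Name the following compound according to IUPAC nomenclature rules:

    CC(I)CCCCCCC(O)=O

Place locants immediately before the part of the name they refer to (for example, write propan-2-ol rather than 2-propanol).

8-iodononanoic acid

Counting along the main chain through the –COOH group gives 9 carbons: the parent is nonane.
A carboxylic acid (terminal –COOH) is the principal characteristic group, giving the suffix -oic acid.
Choose the numbering such that the carboxylic acid carbon is C-1 by definition.
That gives an iodo group at C-8.
Assembling the pieces gives 8-iodononanoic acid.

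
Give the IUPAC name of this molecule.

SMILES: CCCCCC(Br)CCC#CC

6-bromoundec-2-yne

The longest chain bearing the multiple bond is 11 carbons long (undecane).
The chain contains a C≡C triple bond, so the unsaturation ending is -yne.
The numbering direction is chosen so that numbering from this end puts the triple bond at C-2 rather than C-9.
With this numbering: the triple bond between C-2 and C-3; a bromo group at C-6.
The name is 6-bromoundec-2-yne.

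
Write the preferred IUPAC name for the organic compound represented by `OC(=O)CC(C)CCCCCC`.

Counting along the main chain through the –COOH group gives 9 carbons: the parent is nonane.
The highest-priority functional group is a carboxylic acid (terminal –COOH), so the name ends in -oic acid.
Choose the numbering such that the carboxylic acid carbon is C-1 by definition.
That gives a methyl group at C-3.
The name is 3-methylnonanoic acid.

3-methylnonanoic acid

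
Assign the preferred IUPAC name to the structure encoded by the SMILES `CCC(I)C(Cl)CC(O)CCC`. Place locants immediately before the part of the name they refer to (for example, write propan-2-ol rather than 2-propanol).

6-chloro-7-iodononan-4-ol

The longest carbon chain that includes the –OH group has 9 carbons, so the parent hydride is nonane.
An alcohol (–OH) is the principal characteristic group, giving the suffix -ol.
Choose the numbering such that numbering from this end puts the hydroxyl group at C-4 rather than C-6.
With this numbering: the hydroxyl at C-4; a chloro group at C-6; an iodo group at C-7.
The substituents are ordered alphabetically, ignoring any di-/tri- multipliers.
The name is 6-chloro-7-iodononan-4-ol.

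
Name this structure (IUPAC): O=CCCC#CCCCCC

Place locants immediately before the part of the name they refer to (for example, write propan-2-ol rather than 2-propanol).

The longest carbon chain that includes the –CHO group and the multiple bond has 10 carbons, so the parent hydride is decane.
The principal characteristic group is an aldehyde (terminal –CHO), named with the suffix -al.
There is one C≡C triple bond, indicated by the ending -yne.
The numbering direction is chosen so that the aldehyde carbon is C-1 by definition.
With this numbering: the triple bond between C-4 and C-5.
Assembling the pieces gives dec-4-ynal.

dec-4-ynal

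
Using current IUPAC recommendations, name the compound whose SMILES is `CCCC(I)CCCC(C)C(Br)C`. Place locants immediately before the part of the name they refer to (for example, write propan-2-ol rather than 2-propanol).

2-bromo-7-iodo-3-methyldecane

The longest continuous carbon chain has 10 atoms, so the parent hydride is decane.
Number the chain so that the substituent locant set {2,3,7} is lower than {4,8,9} at the first point of difference.
This places a bromo group at C-2; an iodo group at C-7; a methyl group at C-3.
Prefixes are listed alphabetically: bromo, iodo, methyl.
The name is 2-bromo-7-iodo-3-methyldecane.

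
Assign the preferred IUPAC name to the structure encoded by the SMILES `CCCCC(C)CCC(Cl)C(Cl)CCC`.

The longest continuous carbon chain has 12 atoms, so the parent hydride is dodecane.
Number the chain so that the substituent locant set {4,5,8} is lower than {5,8,9} at the first point of difference.
That gives chloro groups at C-4 and C-5; a methyl group at C-8.
The substituents are ordered alphabetically, ignoring any di-/tri- multipliers.
Putting it together: 4,5-dichloro-8-methyldodecane.

4,5-dichloro-8-methyldodecane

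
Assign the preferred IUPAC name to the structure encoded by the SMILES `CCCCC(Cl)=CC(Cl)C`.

The longest carbon chain that includes the multiple bond has 8 carbons, so the parent hydride is octane.
There is one C=C double bond, indicated by the ending -ene.
The numbering direction is chosen so that numbering from this end puts the double bond at C-3 rather than C-5.
That gives the double bond between C-3 and C-4; chloro groups at C-2 and C-4.
Assembling the pieces gives 2,4-dichlorooct-3-ene.

2,4-dichlorooct-3-ene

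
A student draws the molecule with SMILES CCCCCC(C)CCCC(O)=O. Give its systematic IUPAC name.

5-methyldecanoic acid

Counting along the main chain through the –COOH group gives 10 carbons: the parent is decane.
The highest-priority functional group is a carboxylic acid (terminal –COOH), so the name ends in -oic acid.
Number the chain so that the carboxylic acid carbon is C-1 by definition.
That gives a methyl group at C-5.
The name is 5-methyldecanoic acid.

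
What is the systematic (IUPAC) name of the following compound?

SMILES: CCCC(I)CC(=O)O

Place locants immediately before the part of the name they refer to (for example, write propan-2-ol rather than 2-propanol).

The longest chain bearing the –COOH group is 6 carbons long (hexane).
The principal characteristic group is a carboxylic acid (terminal –COOH), named with the suffix -oic acid.
The numbering direction is chosen so that the carboxylic acid carbon is C-1 by definition.
That gives an iodo group at C-3.
Putting it together: 3-iodohexanoic acid.

3-iodohexanoic acid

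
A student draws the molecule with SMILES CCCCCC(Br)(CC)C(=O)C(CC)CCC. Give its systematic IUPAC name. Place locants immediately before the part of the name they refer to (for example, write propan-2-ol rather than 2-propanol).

6-bromo-4,6-diethylundecan-5-one

The longest carbon chain that includes the carbonyl has 11 carbons, so the parent hydride is undecane.
The principal characteristic group is a ketone (C=O on an internal carbon), named with the suffix -one.
The numbering direction is chosen so that numbering from this end puts the carbonyl group at C-5 rather than C-7.
This places the carbonyl at C-5; a bromo group at C-6; ethyl groups at C-4 and C-6.
The substituents are ordered alphabetically, ignoring any di-/tri- multipliers.
Putting it together: 6-bromo-4,6-diethylundecan-5-one.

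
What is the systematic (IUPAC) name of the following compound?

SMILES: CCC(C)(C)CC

3,3-dimethylpentane

The longest continuous carbon chain has 5 atoms, so the parent hydride is pentane.
The molecule is symmetric, so either numbering direction gives the same locants.
That gives two methyl groups at C-3.
Putting it together: 3,3-dimethylpentane.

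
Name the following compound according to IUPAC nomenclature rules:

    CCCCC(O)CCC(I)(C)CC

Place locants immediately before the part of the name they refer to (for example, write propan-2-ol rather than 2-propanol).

The longest carbon chain that includes the –OH group has 10 carbons, so the parent hydride is decane.
The principal characteristic group is an alcohol (–OH), named with the suffix -ol.
The numbering direction is chosen so that numbering from this end puts the hydroxyl group at C-5 rather than C-6.
That gives the hydroxyl at C-5; an iodo group at C-8; a methyl group at C-8.
Prefixes are listed alphabetically: iodo, methyl.
Putting it together: 8-iodo-8-methyldecan-5-ol.

8-iodo-8-methyldecan-5-ol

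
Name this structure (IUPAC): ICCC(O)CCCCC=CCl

9-chloro-1-iodonon-8-en-3-ol

The longest carbon chain that includes the –OH group and the multiple bond has 9 carbons, so the parent hydride is nonane.
An alcohol (–OH) is the principal characteristic group, giving the suffix -ol.
There is one C=C double bond, indicated by the ending -ene.
Choose the numbering such that numbering from this end puts the hydroxyl group at C-3 rather than C-7.
This places the hydroxyl at C-3; the double bond between C-8 and C-9; a chloro group at C-9; an iodo group at C-1.
Substituent prefixes are cited in alphabetical order (multiplying prefixes like di-/tri- are ignored for ordering).
Assembling the pieces gives 9-chloro-1-iodonon-8-en-3-ol.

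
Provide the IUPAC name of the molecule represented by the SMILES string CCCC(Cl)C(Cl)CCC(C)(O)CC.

The longest carbon chain that includes the –OH group has 10 carbons, so the parent hydride is decane.
The principal characteristic group is an alcohol (–OH), named with the suffix -ol.
Number the chain so that numbering from this end puts the hydroxyl group at C-3 rather than C-8.
That gives the hydroxyl at C-3; chloro groups at C-6 and C-7; a methyl group at C-3.
Prefixes are listed alphabetically: chloro, methyl.
The name is 6,7-dichloro-3-methyldecan-3-ol.

6,7-dichloro-3-methyldecan-3-ol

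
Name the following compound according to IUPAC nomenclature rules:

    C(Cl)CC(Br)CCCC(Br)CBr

1,2,6-tribromo-8-chlorooctane

The longest continuous carbon chain has 8 atoms, so the parent hydride is octane.
Number the chain so that the substituent locant set {1,2,6,8} is lower than {1,3,7,8} at the first point of difference.
That gives bromo groups at C-1 and C-2 and C-6; a chloro group at C-8.
Substituent prefixes are cited in alphabetical order (multiplying prefixes like di-/tri- are ignored for ordering).
Assembling the pieces gives 1,2,6-tribromo-8-chlorooctane.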